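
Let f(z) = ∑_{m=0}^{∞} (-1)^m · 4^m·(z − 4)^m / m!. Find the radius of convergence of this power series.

R = ∞

By the ratio test, |a_{m+1}/a_m| = 4 · 1/(m+1) → 0.
Since the limit is 0 < 1 for every z, the series converges on all of ℝ and R = ∞.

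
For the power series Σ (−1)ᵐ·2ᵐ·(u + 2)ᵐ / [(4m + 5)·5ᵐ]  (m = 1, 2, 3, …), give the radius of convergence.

R = 5/2

Ratio test: |a_{m+1}/a_m| = [(4m + 5)/(4(m+1) + 5)] · 2/5 → 2/5 as m → ∞.
The series converges when 2/5 · |u + 2| < 1, giving R = 5/2.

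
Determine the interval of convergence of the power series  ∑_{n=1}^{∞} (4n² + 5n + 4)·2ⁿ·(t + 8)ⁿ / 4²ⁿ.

(-16, 0)

Ratio test: |a_{n+1}/a_n| = [(4(n+1)² + 5(n+1) + 4)/(4n² + 5n + 4)] · 2/16 → 1/8 as n → ∞.
Convergence for |t + 8| · 1/8 < 1, i.e. |t + 8| < 8. So R = 8.
When t = 0, the terms do not tend to 0, so the series diverges.
Endpoint t = -16: the n-th term does not approach 0; divergence by the term test.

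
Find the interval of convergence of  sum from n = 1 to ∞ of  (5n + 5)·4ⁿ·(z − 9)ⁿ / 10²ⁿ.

(-16, 34)

Ratio test: |a_{n+1}/a_n| = [(5(n+1) + 5)/(5n + 5)] · 4/100 → 1/25 as n → ∞.
Hence the series converges for |z − 9| < 1/(1/25) = 25, so the radius of convergence is 25.
Check z = 34: the n-th term does not approach 0; divergence by the term test.
Check z = -16: the terms have absolute value of order n, which does not tend to 0, so the series diverges by the divergence test.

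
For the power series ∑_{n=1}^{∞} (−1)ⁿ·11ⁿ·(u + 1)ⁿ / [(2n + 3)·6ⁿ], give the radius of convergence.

By the ratio test, |a_{n+1}/a_n| = [(2n + 3)/(2(n+1) + 3)] · 11/6 → 11/6.
Convergence for |u + 1| · 11/6 < 1, i.e. |u + 1| < 6/11. So R = 6/11.

R = 6/11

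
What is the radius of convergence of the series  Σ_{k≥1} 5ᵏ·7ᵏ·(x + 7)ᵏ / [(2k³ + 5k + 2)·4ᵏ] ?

R = 4/35

The ratio of consecutive coefficients is [(2k³ + 5k + 2)/(2(k+1)³ + 5(k+1) + 2)] · 5·7/4 → 35/4.
Hence the series converges for |x + 7| < 1/(35/4) = 4/35, so the radius of convergence is 4/35.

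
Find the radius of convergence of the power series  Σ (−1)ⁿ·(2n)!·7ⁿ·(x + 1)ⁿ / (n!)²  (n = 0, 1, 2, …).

R = 1/28

Apply the ratio test: |a_{n+1}| / |a_n| = (2n+1)·(2n+2)/(n+1)² · 7, which tends to 28 as n → ∞.
Hence the series converges for |x + 1| < 1/(28) = 1/28, so the radius of convergence is 1/28.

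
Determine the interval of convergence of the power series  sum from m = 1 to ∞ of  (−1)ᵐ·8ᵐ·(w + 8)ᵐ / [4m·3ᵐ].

By the ratio test, |a_{m+1}/a_m| = [4m/4(m+1)] · 8/3 → 8/3.
The series converges when 8/3 · |w + 8| < 1, giving R = 3/8.
At w = -61/8: an alternating series whose terms decrease to 0 in absolute value, so it converges by the Leibniz criterion.
At w = -67/8: the terms are asymptotic to a nonzero constant times 1/m, so the series diverges by limit comparison with Σ 1/m.

(-67/8, -61/8]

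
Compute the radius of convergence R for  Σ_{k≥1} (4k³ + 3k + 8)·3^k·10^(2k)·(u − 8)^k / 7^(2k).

By the ratio test, |a_{k+1}/a_k| = [(4(k+1)³ + 3(k+1) + 8)/(4k³ + 3k + 8)] · 3·100/49 → 300/49.
Convergence for |u − 8| · 300/49 < 1, i.e. |u − 8| < 49/300. So R = 49/300.

R = 49/300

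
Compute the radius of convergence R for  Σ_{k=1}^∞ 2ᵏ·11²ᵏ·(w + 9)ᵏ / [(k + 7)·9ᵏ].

By the ratio test, |a_{k+1}/a_k| = [(k + 7)/((k+1) + 7)] · 2·121/9 → 242/9.
Convergence for |w + 9| · 242/9 < 1, i.e. |w + 9| < 9/242. So R = 9/242.

R = 9/242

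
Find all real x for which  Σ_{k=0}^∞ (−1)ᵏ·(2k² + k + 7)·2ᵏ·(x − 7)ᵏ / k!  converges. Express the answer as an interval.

Apply the ratio test: |a_{k+1}| / |a_k| = (2(k+1)² + (k+1) + 7)/(2k² + k + 7) · 2 · 1/(k+1), which tends to 0 as k → ∞.
The ratio tends to 0 regardless of x, hence R = ∞.

(−∞, ∞)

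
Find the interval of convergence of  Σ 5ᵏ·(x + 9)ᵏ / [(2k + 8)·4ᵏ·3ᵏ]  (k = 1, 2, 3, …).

By the ratio test, |a_{k+1}/a_k| = [(2k + 8)/(2(k+1) + 8)] · 5/(4·3) → 5/12.
The series converges when 5/12 · |x + 9| < 1, giving R = 12/5.
When x = -33/5, comparison with the harmonic series Σ 1/k shows the series diverges.
When x = -57/5, the terms alternate in sign and decrease monotonically to 0 in absolute value (size ~ c/k), so the alternating series test gives convergence.

[-57/5, -33/5)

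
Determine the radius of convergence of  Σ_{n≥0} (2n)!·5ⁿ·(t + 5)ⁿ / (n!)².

R = 1/20

Apply the ratio test: |a_{n+1}| / |a_n| = (2n+1)·(2n+2)/(n+1)² · 5, which tends to 20 as n → ∞.
Thus R = 1/(20) = 1/20.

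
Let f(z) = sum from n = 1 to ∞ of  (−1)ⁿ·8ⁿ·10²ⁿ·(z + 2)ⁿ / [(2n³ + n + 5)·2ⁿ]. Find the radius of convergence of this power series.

R = 1/400

The ratio of consecutive coefficients is [(2n³ + n + 5)/(2(n+1)³ + (n+1) + 5)] · 8·100/2 → 400.
The series converges when 400 · |z + 2| < 1, giving R = 1/400.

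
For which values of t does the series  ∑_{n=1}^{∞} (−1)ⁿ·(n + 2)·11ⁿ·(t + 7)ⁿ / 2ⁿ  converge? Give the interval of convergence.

(-79/11, -75/11)

By the ratio test, |a_{n+1}/a_n| = [((n+1) + 2)/(n + 2)] · 11/2 → 11/2.
The series converges when 11/2 · |t + 7| < 1, giving R = 2/11.
Endpoint t = -75/11: the terms do not tend to 0, so the series diverges.
When t = -79/11, the n-th term does not approach 0; divergence by the term test.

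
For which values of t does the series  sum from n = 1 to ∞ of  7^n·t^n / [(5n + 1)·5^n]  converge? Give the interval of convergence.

By the ratio test, |a_{n+1}/a_n| = [(5n + 1)/(5(n+1) + 1)] · 7/5 → 7/5.
Hence the series converges for |t| < 1/(7/5) = 5/7, so the radius of convergence is 5/7.
Check t = 5/7: the terms behave like c/n; limit comparison with the harmonic series gives divergence.
When t = -5/7, convergence follows from the alternating series test (terms decrease monotonically to 0).

[-5/7, 5/7)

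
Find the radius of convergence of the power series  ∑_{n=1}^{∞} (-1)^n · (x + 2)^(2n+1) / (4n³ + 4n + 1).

R = 1

By the ratio test, |a_{n+1}/a_n| = (4n³ + 4n + 1)/(4(n+1)³ + 4(n+1) + 1) → 1.
Writing y = (x + 2)², the series in y has radius 1, so |x + 2| < √(1) = 1 and R = 1.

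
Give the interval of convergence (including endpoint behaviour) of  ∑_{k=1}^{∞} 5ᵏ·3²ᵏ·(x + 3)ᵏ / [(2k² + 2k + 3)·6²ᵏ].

The ratio of consecutive coefficients is [(2k² + 2k + 3)/(2(k+1)² + 2(k+1) + 3)] · 5·9/36 → 5/4.
The series converges when 5/4 · |x + 3| < 1, giving R = 4/5.
Check x = -11/5: the series is dominated by a constant times Σ 1/k², which converges (p = 2 > 1).
Check x = -19/5: absolute convergence follows by limit comparison with Σ 1/k².

[-19/5, -11/5]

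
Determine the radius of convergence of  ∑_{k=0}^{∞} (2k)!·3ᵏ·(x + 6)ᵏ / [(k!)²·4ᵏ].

By the ratio test, |a_{k+1}/a_k| = (2k+1)·(2k+2)/(k+1)² · 3/4 → 3.
The series converges when 3 · |x + 6| < 1, giving R = 1/3.

R = 1/3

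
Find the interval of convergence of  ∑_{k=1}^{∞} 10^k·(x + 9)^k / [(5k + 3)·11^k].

[-101/10, -79/10)

Ratio test: |a_{k+1}/a_k| = [(5k + 3)/(5(k+1) + 3)] · 10/11 → 10/11 as k → ∞.
Hence the series converges for |x + 9| < 1/(10/11) = 11/10, so the radius of convergence is 11/10.
At x = -79/10: the terms are asymptotic to a nonzero constant times 1/k, so the series diverges by limit comparison with Σ 1/k.
Endpoint x = -101/10: convergence follows from the alternating series test (terms decrease monotonically to 0).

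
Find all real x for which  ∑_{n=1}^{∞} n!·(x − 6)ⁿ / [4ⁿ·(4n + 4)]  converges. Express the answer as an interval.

By the ratio test, |a_{n+1}/a_n| = (n+1) · 1/4 · (4n + 4)/(4(n+1) + 4) → ∞.
The ratio grows without bound, so the series diverges whenever (x − 6) ≠ 0; it converges only at x = 6. R = 0.

{6}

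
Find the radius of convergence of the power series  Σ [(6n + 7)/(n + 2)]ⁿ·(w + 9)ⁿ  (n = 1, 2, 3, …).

Root test: |a_n|^(1/n) = (6n + 7)/(n + 2) → 6.
Thus R = 1/(6) = 1/6.

R = 1/6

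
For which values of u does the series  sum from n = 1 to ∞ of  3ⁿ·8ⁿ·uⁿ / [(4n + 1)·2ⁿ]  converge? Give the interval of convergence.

By the ratio test, |a_{n+1}/a_n| = [(4n + 1)/(4(n+1) + 1)] · 3·8/2 → 12.
The series converges when 12 · |u| < 1, giving R = 1/12.
Check u = 1/12: the terms behave like c/n; limit comparison with the harmonic series gives divergence.
Check u = -1/12: convergence follows from the alternating series test (terms decrease monotonically to 0).

[-1/12, 1/12)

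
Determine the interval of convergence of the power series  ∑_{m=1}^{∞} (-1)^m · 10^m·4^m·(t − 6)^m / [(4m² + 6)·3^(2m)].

The ratio of consecutive coefficients is [(4m² + 6)/(4(m+1)² + 6)] · 10·4/9 → 40/9.
Thus R = 1/(40/9) = 9/40.
Check t = 249/40: the terms are on the order of 1/m², so the series converges absolutely by comparison with the p-series (p = 2 > 1).
When t = 231/40, the terms are on the order of 1/m², so the series converges absolutely by comparison with the p-series (p = 2 > 1).

[231/40, 249/40]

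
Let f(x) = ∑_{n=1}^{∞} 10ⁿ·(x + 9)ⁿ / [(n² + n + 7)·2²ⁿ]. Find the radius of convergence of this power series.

The ratio of consecutive coefficients is [(n² + n + 7)/((n+1)² + (n+1) + 7)] · 10/4 → 5/2.
Hence the series converges for |x + 9| < 1/(5/2) = 2/5, so the radius of convergence is 2/5.

R = 2/5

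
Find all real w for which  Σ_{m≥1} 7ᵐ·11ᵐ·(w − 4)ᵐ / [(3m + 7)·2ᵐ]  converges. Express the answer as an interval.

[306/77, 310/77)

The ratio of consecutive coefficients is [(3m + 7)/(3(m+1) + 7)] · 7·11/2 → 77/2.
Hence the series converges for |w − 4| < 1/(77/2) = 2/77, so the radius of convergence is 2/77.
Endpoint w = 310/77: the terms are asymptotic to a nonzero constant times 1/m, so the series diverges by limit comparison with Σ 1/m.
Check w = 306/77: the terms alternate in sign and decrease monotonically to 0 in absolute value (size ~ c/m), so the alternating series test gives convergence.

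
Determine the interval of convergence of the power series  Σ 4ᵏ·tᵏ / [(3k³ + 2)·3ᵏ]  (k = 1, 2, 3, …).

Ratio test: |a_{k+1}/a_k| = [(3k³ + 2)/(3(k+1)³ + 2)] · 4/3 → 4/3 as k → ∞.
The series converges when 4/3 · |t| < 1, giving R = 3/4.
Endpoint t = 3/4: absolute convergence follows by limit comparison with Σ 1/k³.
Check t = -3/4: absolute convergence follows by limit comparison with Σ 1/k³.

[-3/4, 3/4]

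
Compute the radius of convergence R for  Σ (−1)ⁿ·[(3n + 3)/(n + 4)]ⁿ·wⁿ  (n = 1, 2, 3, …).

R = 1/3

By the Cauchy root test, |a_n|^(1/n) = (3n + 3)/(n + 4) → 3.
Thus R = 1/(3) = 1/3.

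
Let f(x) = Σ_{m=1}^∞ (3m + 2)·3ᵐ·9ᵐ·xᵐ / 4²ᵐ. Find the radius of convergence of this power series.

R = 16/27

By the ratio test, |a_{m+1}/a_m| = [(3(m+1) + 2)/(3m + 2)] · 3·9/16 → 27/16.
Hence the series converges for |x| < 1/(27/16) = 16/27, so the radius of convergence is 16/27.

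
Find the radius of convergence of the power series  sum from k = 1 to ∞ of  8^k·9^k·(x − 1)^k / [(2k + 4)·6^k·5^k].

Apply the ratio test: |a_{k+1}| / |a_k| = [(2k + 4)/(2(k+1) + 4)] · 8·9/(6·5), which tends to 12/5 as k → ∞.
Convergence for |x − 1| · 12/5 < 1, i.e. |x − 1| < 5/12. So R = 5/12.

R = 5/12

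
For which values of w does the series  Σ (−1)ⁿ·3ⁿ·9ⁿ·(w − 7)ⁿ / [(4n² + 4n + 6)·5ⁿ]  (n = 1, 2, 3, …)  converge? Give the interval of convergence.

Ratio test: |a_{n+1}/a_n| = [(4n² + 4n + 6)/(4(n+1)² + 4(n+1) + 6)] · 3·9/5 → 27/5 as n → ∞.
Convergence for |w − 7| · 27/5 < 1, i.e. |w − 7| < 5/27. So R = 5/27.
At w = 194/27: absolute convergence follows by limit comparison with Σ 1/n².
Endpoint w = 184/27: the series is dominated by a constant times Σ 1/n², which converges (p = 2 > 1).

[184/27, 194/27]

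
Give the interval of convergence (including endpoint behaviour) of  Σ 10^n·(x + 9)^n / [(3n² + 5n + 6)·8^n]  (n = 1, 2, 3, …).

The ratio of consecutive coefficients is [(3n² + 5n + 6)/(3(n+1)² + 5(n+1) + 6)] · 10/8 → 5/4.
The series converges when 5/4 · |x + 9| < 1, giving R = 4/5.
When x = -41/5, the terms are on the order of 1/n², so the series converges absolutely by comparison with the p-series (p = 2 > 1).
Check x = -49/5: absolute convergence follows by limit comparison with Σ 1/n².

[-49/5, -41/5]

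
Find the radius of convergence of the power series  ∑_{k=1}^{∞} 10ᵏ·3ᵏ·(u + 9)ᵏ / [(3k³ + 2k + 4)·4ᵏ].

R = 2/15

Ratio test: |a_{k+1}/a_k| = [(3k³ + 2k + 4)/(3(k+1)³ + 2(k+1) + 4)] · 10·3/4 → 15/2 as k → ∞.
Thus R = 1/(15/2) = 2/15.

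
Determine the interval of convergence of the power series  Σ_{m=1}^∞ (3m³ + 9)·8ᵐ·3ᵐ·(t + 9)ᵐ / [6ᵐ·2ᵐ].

(-19/2, -17/2)

By the ratio test, |a_{m+1}/a_m| = [(3(m+1)³ + 9)/(3m³ + 9)] · 8·3/(6·2) → 2.
Hence the series converges for |t + 9| < 1/(2) = 1/2, so the radius of convergence is 1/2.
Check t = -17/2: the terms do not tend to 0, so the series diverges.
Endpoint t = -19/2: the m-th term does not approach 0; divergence by the term test.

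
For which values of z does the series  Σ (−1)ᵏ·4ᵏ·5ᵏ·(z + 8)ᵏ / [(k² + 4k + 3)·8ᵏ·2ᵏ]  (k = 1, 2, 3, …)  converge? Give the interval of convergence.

Apply the ratio test: |a_{k+1}| / |a_k| = [(k² + 4k + 3)/((k+1)² + 4(k+1) + 3)] · 4·5/(8·2), which tends to 5/4 as k → ∞.
Thus R = 1/(5/4) = 4/5.
Endpoint z = -36/5: the terms are on the order of 1/k², so the series converges absolutely by comparison with the p-series (p = 2 > 1).
At z = -44/5: absolute convergence follows by limit comparison with Σ 1/k².

[-44/5, -36/5]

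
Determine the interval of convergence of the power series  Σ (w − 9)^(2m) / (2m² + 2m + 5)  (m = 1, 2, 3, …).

Ratio test: |a_{m+1}/a_m| = (2m² + 2m + 5)/(2(m+1)² + 2(m+1) + 5) → 1 as m → ∞.
Successive powers of (w − 9) differ by 2, so the series converges when |w − 9|² · 1 < 1, i.e. |w − 9| < √(1) = 1. So R = 1.
Endpoint w = 10: the terms are on the order of 1/m², so the series converges absolutely by comparison with the p-series (p = 2 > 1).
At w = 8: the series is dominated by a constant times Σ 1/m², which converges (p = 2 > 1).

[8, 10]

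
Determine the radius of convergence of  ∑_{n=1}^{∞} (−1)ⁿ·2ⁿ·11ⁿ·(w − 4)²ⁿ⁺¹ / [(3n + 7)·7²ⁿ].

Apply the ratio test: |a_{n+1}| / |a_n| = [(3n + 7)/(3(n+1) + 7)] · 2·11/49, which tends to 22/49 as n → ∞.
Successive powers of (w − 4) differ by 2, so the series converges when |w − 4|² · 22/49 < 1, i.e. |w − 4| < √(49/22). So R = 7√22/22.

R = 7√22/22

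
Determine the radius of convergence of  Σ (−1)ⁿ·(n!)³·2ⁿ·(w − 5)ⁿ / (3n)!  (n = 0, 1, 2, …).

Ratio test: |a_{n+1}/a_n| = (n+1)³/[(3n+1)·(3n+2)·(3n+3)] · 2 → 2/27 as n → ∞.
Convergence for |w − 5| · 2/27 < 1, i.e. |w − 5| < 27/2. So R = 27/2.

R = 27/2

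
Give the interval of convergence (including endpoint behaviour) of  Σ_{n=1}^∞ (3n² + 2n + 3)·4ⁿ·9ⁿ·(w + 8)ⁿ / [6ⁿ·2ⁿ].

(-25/3, -23/3)

Apply the ratio test: |a_{n+1}| / |a_n| = [(3(n+1)² + 2(n+1) + 3)/(3n² + 2n + 3)] · 4·9/(6·2), which tends to 3 as n → ∞.
The series converges when 3 · |w + 8| < 1, giving R = 1/3.
Check w = -23/3: the n-th term does not approach 0; divergence by the term test.
At w = -25/3: the terms do not tend to 0, so the series diverges.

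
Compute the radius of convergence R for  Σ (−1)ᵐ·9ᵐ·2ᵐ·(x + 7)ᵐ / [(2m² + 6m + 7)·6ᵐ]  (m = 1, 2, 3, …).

R = 1/3

The ratio of consecutive coefficients is [(2m² + 6m + 7)/(2(m+1)² + 6(m+1) + 7)] · 9·2/6 → 3.
Thus R = 1/(3) = 1/3.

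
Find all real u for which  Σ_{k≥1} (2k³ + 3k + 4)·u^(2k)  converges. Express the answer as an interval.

Ratio test: |a_{k+1}/a_k| = (2(k+1)³ + 3(k+1) + 4)/(2k³ + 3k + 4) → 1 as k → ∞.
Successive powers of u differ by 2, so the series converges when |u|² · 1 < 1, i.e. |u| < √(1) = 1. So R = 1.
At u = 1: the terms do not tend to 0, so the series diverges.
Endpoint u = -1: the terms do not tend to 0, so the series diverges.

(-1, 1)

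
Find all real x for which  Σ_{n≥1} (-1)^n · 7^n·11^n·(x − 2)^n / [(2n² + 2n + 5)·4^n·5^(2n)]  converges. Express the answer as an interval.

Ratio test: |a_{n+1}/a_n| = [(2n² + 2n + 5)/(2(n+1)² + 2(n+1) + 5)] · 7·11/(4·25) → 77/100 as n → ∞.
Thus R = 1/(77/100) = 100/77.
At x = 254/77: the series is dominated by a constant times Σ 1/n², which converges (p = 2 > 1).
Check x = 54/77: the terms are on the order of 1/n², so the series converges absolutely by comparison with the p-series (p = 2 > 1).

[54/77, 254/77]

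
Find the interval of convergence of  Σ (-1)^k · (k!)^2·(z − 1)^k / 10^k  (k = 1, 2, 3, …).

{1}

Apply the ratio test: |a_{k+1}| / |a_k| = (k+1)² · 1/10, which tends to ∞ as k → ∞.
The terms grow without bound for any (z − 1) ≠ 0, so R = 0 (convergence only at z = 1).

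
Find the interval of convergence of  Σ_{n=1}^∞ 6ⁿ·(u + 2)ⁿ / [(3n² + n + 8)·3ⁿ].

The ratio of consecutive coefficients is [(3n² + n + 8)/(3(n+1)² + (n+1) + 8)] · 6/3 → 2.
The series converges when 2 · |u + 2| < 1, giving R = 1/2.
Endpoint u = -3/2: the terms are on the order of 1/n², so the series converges absolutely by comparison with the p-series (p = 2 > 1).
At u = -5/2: the series is dominated by a constant times Σ 1/n², which converges (p = 2 > 1).

[-5/2, -3/2]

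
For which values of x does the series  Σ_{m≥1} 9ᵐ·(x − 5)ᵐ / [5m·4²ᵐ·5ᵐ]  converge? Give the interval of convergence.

By the ratio test, |a_{m+1}/a_m| = [5m/5(m+1)] · 9/(16·5) → 9/80.
Hence the series converges for |x − 5| < 1/(9/80) = 80/9, so the radius of convergence is 80/9.
When x = 125/9, the terms behave like c/m; limit comparison with the harmonic series gives divergence.
Check x = -35/9: the terms alternate in sign and decrease monotonically to 0 in absolute value (size ~ c/m), so the alternating series test gives convergence.

[-35/9, 125/9)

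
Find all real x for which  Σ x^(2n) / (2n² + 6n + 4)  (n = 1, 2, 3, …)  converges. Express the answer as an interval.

[-1, 1]

The ratio of consecutive coefficients is (2n² + 6n + 4)/(2(n+1)² + 6(n+1) + 4) → 1.
Since the exponent of x increases by 2 each term, convergence requires |x|² < 1, hence R = 1.
Check x = 1: the series is dominated by a constant times Σ 1/n², which converges (p = 2 > 1).
Check x = -1: absolute convergence follows by limit comparison with Σ 1/n².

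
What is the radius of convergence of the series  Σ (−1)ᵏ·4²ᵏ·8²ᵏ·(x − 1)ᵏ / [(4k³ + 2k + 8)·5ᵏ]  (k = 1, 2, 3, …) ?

R = 5/1024

Apply the ratio test: |a_{k+1}| / |a_k| = [(4k³ + 2k + 8)/(4(k+1)³ + 2(k+1) + 8)] · 16·64/5, which tends to 1024/5 as k → ∞.
Convergence for |x − 1| · 1024/5 < 1, i.e. |x − 1| < 5/1024. So R = 5/1024.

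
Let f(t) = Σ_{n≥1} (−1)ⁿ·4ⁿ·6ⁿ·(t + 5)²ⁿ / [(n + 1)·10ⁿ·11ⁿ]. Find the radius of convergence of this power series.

Apply the ratio test: |a_{n+1}| / |a_n| = [(n + 1)/((n+1) + 1)] · 4·6/(10·11), which tends to 12/55 as n → ∞.
Writing y = (t + 5)², the series in y has radius 55/12, so |t + 5| < √(55/12) and R = √165/6.

R = √165/6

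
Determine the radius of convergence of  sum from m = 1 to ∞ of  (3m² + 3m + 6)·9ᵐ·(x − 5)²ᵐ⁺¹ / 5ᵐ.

R = √5/3

Apply the ratio test: |a_{m+1}| / |a_m| = [(3(m+1)² + 3(m+1) + 6)/(3m² + 3m + 6)] · 9/5, which tends to 9/5 as m → ∞.
Writing y = (x − 5)², the series in y has radius 5/9, so |x − 5| < √(5/9) and R = √5/3.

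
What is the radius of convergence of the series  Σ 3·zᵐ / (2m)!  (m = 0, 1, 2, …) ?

R = ∞

By the ratio test, |a_{m+1}/a_m| = 3/3 · 1/[(2m+1)·(2m+2)] → 0.
Since the limit is 0 < 1 for every z, the series converges on all of ℝ and R = ∞.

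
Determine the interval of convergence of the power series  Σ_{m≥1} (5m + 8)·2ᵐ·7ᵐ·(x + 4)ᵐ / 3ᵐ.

(-59/14, -53/14)

By the ratio test, |a_{m+1}/a_m| = [(5(m+1) + 8)/(5m + 8)] · 2·7/3 → 14/3.
Hence the series converges for |x + 4| < 1/(14/3) = 3/14, so the radius of convergence is 3/14.
When x = -53/14, the terms have absolute value of order m, which does not tend to 0, so the series diverges by the divergence test.
When x = -59/14, the terms have absolute value of order m, which does not tend to 0, so the series diverges by the divergence test.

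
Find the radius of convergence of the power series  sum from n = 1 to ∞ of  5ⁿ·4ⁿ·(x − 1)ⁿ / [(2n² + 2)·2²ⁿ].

By the ratio test, |a_{n+1}/a_n| = [(2n² + 2)/(2(n+1)² + 2)] · 5·4/4 → 5.
Convergence for |x − 1| · 5 < 1, i.e. |x − 1| < 1/5. So R = 1/5.

R = 1/5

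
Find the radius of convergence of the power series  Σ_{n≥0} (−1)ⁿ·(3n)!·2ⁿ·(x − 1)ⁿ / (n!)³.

Apply the ratio test: |a_{n+1}| / |a_n| = (3n+1)·(3n+2)·(3n+3)/(n+1)³ · 2, which tends to 54 as n → ∞.
Hence the series converges for |x − 1| < 1/(54) = 1/54, so the radius of convergence is 1/54.

R = 1/54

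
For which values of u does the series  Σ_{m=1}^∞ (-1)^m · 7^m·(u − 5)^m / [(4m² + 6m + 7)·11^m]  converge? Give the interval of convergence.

Ratio test: |a_{m+1}/a_m| = [(4m² + 6m + 7)/(4(m+1)² + 6(m+1) + 7)] · 7/11 → 7/11 as m → ∞.
Thus R = 1/(7/11) = 11/7.
At u = 46/7: absolute convergence follows by limit comparison with Σ 1/m².
Check u = 24/7: the series is dominated by a constant times Σ 1/m², which converges (p = 2 > 1).

[24/7, 46/7]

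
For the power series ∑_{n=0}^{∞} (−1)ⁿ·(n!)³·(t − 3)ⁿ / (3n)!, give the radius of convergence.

R = 27

Ratio test: |a_{n+1}/a_n| = (n+1)³/[(3n+1)·(3n+2)·(3n+3)] → 1/27 as n → ∞.
Convergence for |t − 3| · 1/27 < 1, i.e. |t − 3| < 27. So R = 27.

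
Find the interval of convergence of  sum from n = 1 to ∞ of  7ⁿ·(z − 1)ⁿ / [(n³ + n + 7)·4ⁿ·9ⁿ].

[-29/7, 43/7]

Ratio test: |a_{n+1}/a_n| = [(n³ + n + 7)/((n+1)³ + (n+1) + 7)] · 7/(4·9) → 7/36 as n → ∞.
Thus R = 1/(7/36) = 36/7.
At z = 43/7: absolute convergence follows by limit comparison with Σ 1/n³.
Check z = -29/7: the terms are on the order of 1/n³, so the series converges absolutely by comparison with the p-series (p = 3 > 1).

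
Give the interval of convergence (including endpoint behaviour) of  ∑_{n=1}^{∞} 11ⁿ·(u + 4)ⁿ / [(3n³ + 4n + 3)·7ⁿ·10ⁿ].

[-114/11, 26/11]

The ratio of consecutive coefficients is [(3n³ + 4n + 3)/(3(n+1)³ + 4(n+1) + 3)] · 11/(7·10) → 11/70.
Convergence for |u + 4| · 11/70 < 1, i.e. |u + 4| < 70/11. So R = 70/11.
When u = 26/11, absolute convergence follows by limit comparison with Σ 1/n³.
Check u = -114/11: absolute convergence follows by limit comparison with Σ 1/n³.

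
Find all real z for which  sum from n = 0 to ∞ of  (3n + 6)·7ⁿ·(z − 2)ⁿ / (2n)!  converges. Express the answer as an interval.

By the ratio test, |a_{n+1}/a_n| = (3(n+1) + 6)/(3n + 6) · 7 · 1/[(2n+1)·(2n+2)] → 0.
The limit is 0, so the series converges for all z; R = ∞.

(−∞, ∞)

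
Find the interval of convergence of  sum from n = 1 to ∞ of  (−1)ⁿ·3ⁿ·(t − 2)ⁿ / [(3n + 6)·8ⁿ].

(-2/3, 14/3]

By the ratio test, |a_{n+1}/a_n| = [(3n + 6)/(3(n+1) + 6)] · 3/8 → 3/8.
Thus R = 1/(3/8) = 8/3.
Endpoint t = 14/3: the terms alternate in sign and decrease monotonically to 0 in absolute value (size ~ c/n), so the alternating series test gives convergence.
At t = -2/3: comparison with the harmonic series Σ 1/n shows the series diverges.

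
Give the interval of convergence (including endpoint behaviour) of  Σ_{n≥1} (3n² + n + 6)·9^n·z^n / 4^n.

Ratio test: |a_{n+1}/a_n| = [(3(n+1)² + (n+1) + 6)/(3n² + n + 6)] · 9/4 → 9/4 as n → ∞.
Thus R = 1/(9/4) = 4/9.
Endpoint z = 4/9: the terms have absolute value of order n², which does not tend to 0, so the series diverges by the divergence test.
Endpoint z = -4/9: the terms do not tend to 0, so the series diverges.

(-4/9, 4/9)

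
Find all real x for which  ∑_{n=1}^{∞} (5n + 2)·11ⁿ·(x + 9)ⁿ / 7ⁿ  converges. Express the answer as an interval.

(-106/11, -92/11)

Ratio test: |a_{n+1}/a_n| = [(5(n+1) + 2)/(5n + 2)] · 11/7 → 11/7 as n → ∞.
Convergence for |x + 9| · 11/7 < 1, i.e. |x + 9| < 7/11. So R = 7/11.
Endpoint x = -92/11: the n-th term does not approach 0; divergence by the term test.
Check x = -106/11: the n-th term does not approach 0; divergence by the term test.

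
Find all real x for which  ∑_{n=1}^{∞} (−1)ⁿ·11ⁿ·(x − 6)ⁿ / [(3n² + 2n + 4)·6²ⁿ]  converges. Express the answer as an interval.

By the ratio test, |a_{n+1}/a_n| = [(3n² + 2n + 4)/(3(n+1)² + 2(n+1) + 4)] · 11/36 → 11/36.
Convergence for |x − 6| · 11/36 < 1, i.e. |x − 6| < 36/11. So R = 36/11.
Check x = 102/11: the terms are on the order of 1/n², so the series converges absolutely by comparison with the p-series (p = 2 > 1).
At x = 30/11: the series is dominated by a constant times Σ 1/n², which converges (p = 2 > 1).

[30/11, 102/11]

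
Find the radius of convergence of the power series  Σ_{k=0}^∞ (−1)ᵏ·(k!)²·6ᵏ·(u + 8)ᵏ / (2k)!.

The ratio of consecutive coefficients is (k+1)²/[(2k+1)·(2k+2)] · 6 → 3/2.
Hence the series converges for |u + 8| < 1/(3/2) = 2/3, so the radius of convergence is 2/3.

R = 2/3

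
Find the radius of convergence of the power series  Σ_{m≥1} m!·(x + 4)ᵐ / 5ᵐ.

R = 0

Ratio test: |a_{m+1}/a_m| = (m+1) · 1/5 → ∞ as m → ∞.
The terms grow without bound for any (x + 4) ≠ 0, so R = 0 (convergence only at x = -4).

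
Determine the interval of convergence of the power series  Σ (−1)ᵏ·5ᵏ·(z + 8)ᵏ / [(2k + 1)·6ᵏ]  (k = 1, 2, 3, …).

Ratio test: |a_{k+1}/a_k| = [(2k + 1)/(2(k+1) + 1)] · 5/6 → 5/6 as k → ∞.
Convergence for |z + 8| · 5/6 < 1, i.e. |z + 8| < 6/5. So R = 6/5.
Check z = -34/5: an alternating series whose terms decrease to 0 in absolute value, so it converges by the Leibniz criterion.
Check z = -46/5: the terms are asymptotic to a nonzero constant times 1/k, so the series diverges by limit comparison with Σ 1/k.

(-46/5, -34/5]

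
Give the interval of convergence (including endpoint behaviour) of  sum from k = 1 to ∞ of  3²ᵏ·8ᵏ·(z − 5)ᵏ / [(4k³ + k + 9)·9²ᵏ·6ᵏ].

Apply the ratio test: |a_{k+1}| / |a_k| = [(4k³ + k + 9)/(4(k+1)³ + (k+1) + 9)] · 9·8/(81·6), which tends to 4/27 as k → ∞.
The series converges when 4/27 · |z − 5| < 1, giving R = 27/4.
At z = 47/4: absolute convergence follows by limit comparison with Σ 1/k³.
When z = -7/4, the series is dominated by a constant times Σ 1/k³, which converges (p = 3 > 1).

[-7/4, 47/4]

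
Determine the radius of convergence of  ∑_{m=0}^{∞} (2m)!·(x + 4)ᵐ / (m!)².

R = 1/4

By the ratio test, |a_{m+1}/a_m| = (2m+1)·(2m+2)/(m+1)² → 4.
The series converges when 4 · |x + 4| < 1, giving R = 1/4.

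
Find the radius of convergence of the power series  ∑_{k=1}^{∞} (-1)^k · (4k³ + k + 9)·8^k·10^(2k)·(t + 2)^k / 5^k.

R = 1/160

Ratio test: |a_{k+1}/a_k| = [(4(k+1)³ + (k+1) + 9)/(4k³ + k + 9)] · 8·100/5 → 160 as k → ∞.
Thus R = 1/(160) = 1/160.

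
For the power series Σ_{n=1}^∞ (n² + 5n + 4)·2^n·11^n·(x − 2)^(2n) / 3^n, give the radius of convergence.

By the ratio test, |a_{n+1}/a_n| = [((n+1)² + 5(n+1) + 4)/(n² + 5n + 4)] · 2·11/3 → 22/3.
Writing y = (x − 2)², the series in y has radius 3/22, so |x − 2| < √(3/22) and R = √66/22.

R = √66/22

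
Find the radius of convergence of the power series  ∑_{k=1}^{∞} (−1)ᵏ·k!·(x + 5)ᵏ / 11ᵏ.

Ratio test: |a_{k+1}/a_k| = (k+1) · 1/11 → ∞ as k → ∞.
The ratio grows without bound, so the series diverges whenever (x + 5) ≠ 0; it converges only at x = -5. R = 0.

R = 0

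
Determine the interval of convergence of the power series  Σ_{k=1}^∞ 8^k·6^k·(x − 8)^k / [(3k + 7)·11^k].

The ratio of consecutive coefficients is [(3k + 7)/(3(k+1) + 7)] · 8·6/11 → 48/11.
Thus R = 1/(48/11) = 11/48.
Check x = 395/48: the terms are asymptotic to a nonzero constant times 1/k, so the series diverges by limit comparison with Σ 1/k.
Endpoint x = 373/48: convergence follows from the alternating series test (terms decrease monotonically to 0).

[373/48, 395/48)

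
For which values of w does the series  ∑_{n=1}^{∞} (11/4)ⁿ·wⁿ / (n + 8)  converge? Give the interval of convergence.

[-4/11, 4/11)

The ratio of consecutive coefficients is [(n + 8)/((n+1) + 8)] · 11/4 → 11/4.
Convergence for |w| · 11/4 < 1, i.e. |w| < 4/11. So R = 4/11.
At w = 4/11: comparison with the harmonic series Σ 1/n shows the series diverges.
Check w = -4/11: convergence follows from the alternating series test (terms decrease monotonically to 0).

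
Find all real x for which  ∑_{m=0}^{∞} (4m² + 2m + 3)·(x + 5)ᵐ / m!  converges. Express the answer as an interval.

Apply the ratio test: |a_{m+1}| / |a_m| = (4(m+1)² + 2(m+1) + 3)/(4m² + 2m + 3) · 1/(m+1), which tends to 0 as m → ∞.
The limit is 0, so the series converges for all x; R = ∞.

(−∞, ∞)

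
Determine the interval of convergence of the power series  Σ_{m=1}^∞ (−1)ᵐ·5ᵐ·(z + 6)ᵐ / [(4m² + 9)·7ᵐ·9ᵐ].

[-93/5, 33/5]

The ratio of consecutive coefficients is [(4m² + 9)/(4(m+1)² + 9)] · 5/(7·9) → 5/63.
Convergence for |z + 6| · 5/63 < 1, i.e. |z + 6| < 63/5. So R = 63/5.
When z = 33/5, the series is dominated by a constant times Σ 1/m², which converges (p = 2 > 1).
Endpoint z = -93/5: the terms are on the order of 1/m², so the series converges absolutely by comparison with the p-series (p = 2 > 1).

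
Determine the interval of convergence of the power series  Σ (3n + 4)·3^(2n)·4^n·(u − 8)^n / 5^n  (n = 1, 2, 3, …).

(283/36, 293/36)

Apply the ratio test: |a_{n+1}| / |a_n| = [(3(n+1) + 4)/(3n + 4)] · 9·4/5, which tends to 36/5 as n → ∞.
Thus R = 1/(36/5) = 5/36.
When u = 293/36, the n-th term does not approach 0; divergence by the term test.
When u = 283/36, the terms do not tend to 0, so the series diverges.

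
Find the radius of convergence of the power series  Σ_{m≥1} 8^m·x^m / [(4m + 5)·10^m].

Ratio test: |a_{m+1}/a_m| = [(4m + 5)/(4(m+1) + 5)] · 8/10 → 4/5 as m → ∞.
Thus R = 1/(4/5) = 5/4.

R = 5/4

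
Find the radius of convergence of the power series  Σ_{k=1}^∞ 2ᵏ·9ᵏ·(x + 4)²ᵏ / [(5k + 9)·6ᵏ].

Apply the ratio test: |a_{k+1}| / |a_k| = [(5k + 9)/(5(k+1) + 9)] · 2·9/6, which tends to 3 as k → ∞.
Since the exponent of (x + 4) increases by 2 each term, convergence requires |x + 4|² < 1/3, hence R = √3/3.

R = √3/3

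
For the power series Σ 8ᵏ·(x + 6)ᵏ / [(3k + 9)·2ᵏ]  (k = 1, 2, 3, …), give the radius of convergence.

The ratio of consecutive coefficients is [(3k + 9)/(3(k+1) + 9)] · 8/2 → 4.
Thus R = 1/(4) = 1/4.

R = 1/4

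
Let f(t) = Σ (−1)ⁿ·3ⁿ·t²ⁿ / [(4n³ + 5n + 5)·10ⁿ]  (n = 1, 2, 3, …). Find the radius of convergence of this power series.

R = √30/3

Apply the ratio test: |a_{n+1}| / |a_n| = [(4n³ + 5n + 5)/(4(n+1)³ + 5(n+1) + 5)] · 3/10, which tends to 3/10 as n → ∞.
Writing y = t², the series in y has radius 10/3, so |t| < √(10/3) and R = √30/3.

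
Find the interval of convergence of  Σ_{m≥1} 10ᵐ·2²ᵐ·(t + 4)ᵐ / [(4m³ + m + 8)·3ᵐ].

Ratio test: |a_{m+1}/a_m| = [(4m³ + m + 8)/(4(m+1)³ + (m+1) + 8)] · 10·4/3 → 40/3 as m → ∞.
Thus R = 1/(40/3) = 3/40.
When t = -157/40, the terms are on the order of 1/m³, so the series converges absolutely by comparison with the p-series (p = 3 > 1).
At t = -163/40: absolute convergence follows by limit comparison with Σ 1/m³.

[-163/40, -157/40]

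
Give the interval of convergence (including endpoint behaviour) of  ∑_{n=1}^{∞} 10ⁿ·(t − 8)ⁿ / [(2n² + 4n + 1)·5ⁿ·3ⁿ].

[13/2, 19/2]

The ratio of consecutive coefficients is [(2n² + 4n + 1)/(2(n+1)² + 4(n+1) + 1)] · 10/(5·3) → 2/3.
Hence the series converges for |t − 8| < 1/(2/3) = 3/2, so the radius of convergence is 3/2.
At t = 19/2: the series is dominated by a constant times Σ 1/n², which converges (p = 2 > 1).
When t = 13/2, the terms are on the order of 1/n², so the series converges absolutely by comparison with the p-series (p = 2 > 1).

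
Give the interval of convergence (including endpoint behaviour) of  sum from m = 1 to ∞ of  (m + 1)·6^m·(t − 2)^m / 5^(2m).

(-13/6, 37/6)

Apply the ratio test: |a_{m+1}| / |a_m| = [((m+1) + 1)/(m + 1)] · 6/25, which tends to 6/25 as m → ∞.
Convergence for |t − 2| · 6/25 < 1, i.e. |t − 2| < 25/6. So R = 25/6.
Check t = 37/6: the terms have absolute value of order m, which does not tend to 0, so the series diverges by the divergence test.
When t = -13/6, the terms have absolute value of order m, which does not tend to 0, so the series diverges by the divergence test.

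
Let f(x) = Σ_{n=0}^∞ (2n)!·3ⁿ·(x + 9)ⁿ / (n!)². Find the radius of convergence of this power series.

The ratio of consecutive coefficients is (2n+1)·(2n+2)/(n+1)² · 3 → 12.
Convergence for |x + 9| · 12 < 1, i.e. |x + 9| < 1/12. So R = 1/12.

R = 1/12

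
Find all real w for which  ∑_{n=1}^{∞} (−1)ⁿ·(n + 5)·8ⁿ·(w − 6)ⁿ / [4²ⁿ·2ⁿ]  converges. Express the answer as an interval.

(2, 10)

Apply the ratio test: |a_{n+1}| / |a_n| = [((n+1) + 5)/(n + 5)] · 8/(16·2), which tends to 1/4 as n → ∞.
Hence the series converges for |w − 6| < 1/(1/4) = 4, so the radius of convergence is 4.
When w = 10, the terms do not tend to 0, so the series diverges.
When w = 2, the terms have absolute value of order n, which does not tend to 0, so the series diverges by the divergence test.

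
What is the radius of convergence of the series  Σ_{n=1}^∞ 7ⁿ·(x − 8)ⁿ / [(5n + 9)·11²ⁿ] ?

R = 121/7

Apply the ratio test: |a_{n+1}| / |a_n| = [(5n + 9)/(5(n+1) + 9)] · 7/121, which tends to 7/121 as n → ∞.
The series converges when 7/121 · |x − 8| < 1, giving R = 121/7.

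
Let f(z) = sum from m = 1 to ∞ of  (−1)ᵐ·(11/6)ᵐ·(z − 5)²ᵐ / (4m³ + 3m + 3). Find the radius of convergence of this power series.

R = √66/11

Apply the ratio test: |a_{m+1}| / |a_m| = [(4m³ + 3m + 3)/(4(m+1)³ + 3(m+1) + 3)] · 11/6, which tends to 11/6 as m → ∞.
Since the exponent of (z − 5) increases by 2 each term, convergence requires |z − 5|² < 6/11, hence R = √66/11.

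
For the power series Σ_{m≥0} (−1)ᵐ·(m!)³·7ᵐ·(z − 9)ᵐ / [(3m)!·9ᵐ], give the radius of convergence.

R = 243/7

By the ratio test, |a_{m+1}/a_m| = (m+1)³/[(3m+1)·(3m+2)·(3m+3)] · 7/9 → 7/243.
Convergence for |z − 9| · 7/243 < 1, i.e. |z − 9| < 243/7. So R = 243/7.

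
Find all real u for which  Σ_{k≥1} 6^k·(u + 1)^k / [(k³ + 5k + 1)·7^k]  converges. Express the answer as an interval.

[-13/6, 1/6]

By the ratio test, |a_{k+1}/a_k| = [(k³ + 5k + 1)/((k+1)³ + 5(k+1) + 1)] · 6/7 → 6/7.
Thus R = 1/(6/7) = 7/6.
Endpoint u = 1/6: absolute convergence follows by limit comparison with Σ 1/k³.
Check u = -13/6: the series is dominated by a constant times Σ 1/k³, which converges (p = 3 > 1).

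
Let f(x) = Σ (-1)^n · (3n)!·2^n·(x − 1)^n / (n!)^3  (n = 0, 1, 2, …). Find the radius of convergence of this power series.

Apply the ratio test: |a_{n+1}| / |a_n| = (3n+1)·(3n+2)·(3n+3)/(n+1)³ · 2, which tends to 54 as n → ∞.
The series converges when 54 · |x − 1| < 1, giving R = 1/54.

R = 1/54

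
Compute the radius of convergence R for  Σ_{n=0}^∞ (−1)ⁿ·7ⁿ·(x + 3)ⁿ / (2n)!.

R = ∞

By the ratio test, |a_{n+1}/a_n| = 7 · 1/[(2n+1)·(2n+2)] → 0.
Since the limit is 0 < 1 for every x, the series converges on all of ℝ and R = ∞.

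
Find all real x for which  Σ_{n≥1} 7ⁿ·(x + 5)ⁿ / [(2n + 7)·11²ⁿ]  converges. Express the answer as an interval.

[-156/7, 86/7)

Ratio test: |a_{n+1}/a_n| = [(2n + 7)/(2(n+1) + 7)] · 7/121 → 7/121 as n → ∞.
Thus R = 1/(7/121) = 121/7.
When x = 86/7, comparison with the harmonic series Σ 1/n shows the series diverges.
At x = -156/7: the terms alternate in sign and decrease monotonically to 0 in absolute value (size ~ c/n), so the alternating series test gives convergence.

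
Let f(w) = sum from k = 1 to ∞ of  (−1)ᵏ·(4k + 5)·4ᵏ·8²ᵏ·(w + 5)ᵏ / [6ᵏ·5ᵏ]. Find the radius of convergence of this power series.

R = 15/128

Ratio test: |a_{k+1}/a_k| = [(4(k+1) + 5)/(4k + 5)] · 4·64/(6·5) → 128/15 as k → ∞.
Hence the series converges for |w + 5| < 1/(128/15) = 15/128, so the radius of convergence is 15/128.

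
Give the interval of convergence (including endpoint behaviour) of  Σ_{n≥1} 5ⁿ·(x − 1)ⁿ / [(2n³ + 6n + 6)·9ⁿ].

[-4/5, 14/5]

By the ratio test, |a_{n+1}/a_n| = [(2n³ + 6n + 6)/(2(n+1)³ + 6(n+1) + 6)] · 5/9 → 5/9.
The series converges when 5/9 · |x − 1| < 1, giving R = 9/5.
At x = 14/5: the terms are on the order of 1/n³, so the series converges absolutely by comparison with the p-series (p = 3 > 1).
At x = -4/5: the terms are on the order of 1/n³, so the series converges absolutely by comparison with the p-series (p = 3 > 1).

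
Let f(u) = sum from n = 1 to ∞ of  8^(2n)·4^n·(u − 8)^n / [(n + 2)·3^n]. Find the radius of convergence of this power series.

R = 3/256

Ratio test: |a_{n+1}/a_n| = [(n + 2)/((n+1) + 2)] · 64·4/3 → 256/3 as n → ∞.
Thus R = 1/(256/3) = 3/256.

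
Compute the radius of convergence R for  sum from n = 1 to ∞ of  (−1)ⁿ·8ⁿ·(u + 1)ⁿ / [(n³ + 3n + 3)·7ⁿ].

Ratio test: |a_{n+1}/a_n| = [(n³ + 3n + 3)/((n+1)³ + 3(n+1) + 3)] · 8/7 → 8/7 as n → ∞.
Hence the series converges for |u + 1| < 1/(8/7) = 7/8, so the radius of convergence is 7/8.

R = 7/8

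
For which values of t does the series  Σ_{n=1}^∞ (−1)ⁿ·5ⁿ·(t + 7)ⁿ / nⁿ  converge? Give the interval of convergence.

By the Cauchy root test, |a_n|^(1/n) = 5/n → 0.
Since the n-th root of |a_n| tends to 0, the series converges for all real t; R = ∞.

(−∞, ∞)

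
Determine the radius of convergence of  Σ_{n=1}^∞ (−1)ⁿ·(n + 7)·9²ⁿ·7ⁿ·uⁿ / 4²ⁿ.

R = 16/567

Apply the ratio test: |a_{n+1}| / |a_n| = [((n+1) + 7)/(n + 7)] · 81·7/16, which tends to 567/16 as n → ∞.
Convergence for |u| · 567/16 < 1, i.e. |u| < 16/567. So R = 16/567.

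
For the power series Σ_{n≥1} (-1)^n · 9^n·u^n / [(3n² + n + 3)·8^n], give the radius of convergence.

Apply the ratio test: |a_{n+1}| / |a_n| = [(3n² + n + 3)/(3(n+1)² + (n+1) + 3)] · 9/8, which tends to 9/8 as n → ∞.
The series converges when 9/8 · |u| < 1, giving R = 8/9.

R = 8/9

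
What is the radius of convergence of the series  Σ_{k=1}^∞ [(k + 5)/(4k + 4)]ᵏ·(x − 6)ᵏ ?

By the Cauchy root test, |a_k|^(1/k) = (k + 5)/(4k + 4) → 1/4.
Convergence for |x − 6| · 1/4 < 1, i.e. |x − 6| < 4. So R = 4.

R = 4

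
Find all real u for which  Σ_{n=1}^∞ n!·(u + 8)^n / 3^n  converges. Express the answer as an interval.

Ratio test: |a_{n+1}/a_n| = (n+1) · 1/3 → ∞ as n → ∞.
The ratio grows without bound, so the series diverges whenever (u + 8) ≠ 0; it converges only at u = -8. R = 0.

{-8}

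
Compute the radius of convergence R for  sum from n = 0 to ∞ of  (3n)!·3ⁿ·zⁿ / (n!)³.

R = 1/81

The ratio of consecutive coefficients is (3n+1)·(3n+2)·(3n+3)/(n+1)³ · 3 → 81.
Hence the series converges for |z| < 1/(81) = 1/81, so the radius of convergence is 1/81.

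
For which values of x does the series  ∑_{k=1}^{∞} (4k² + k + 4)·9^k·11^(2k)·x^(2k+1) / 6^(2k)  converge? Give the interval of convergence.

By the ratio test, |a_{k+1}/a_k| = [(4(k+1)² + (k+1) + 4)/(4k² + k + 4)] · 9·121/36 → 121/4.
Writing y = x², the series in y has radius 4/121, so |x| < √(4/121) = 2/11 and R = 2/11.
At x = 2/11: the terms do not tend to 0, so the series diverges.
Check x = -2/11: the k-th term does not approach 0; divergence by the term test.

(-2/11, 2/11)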